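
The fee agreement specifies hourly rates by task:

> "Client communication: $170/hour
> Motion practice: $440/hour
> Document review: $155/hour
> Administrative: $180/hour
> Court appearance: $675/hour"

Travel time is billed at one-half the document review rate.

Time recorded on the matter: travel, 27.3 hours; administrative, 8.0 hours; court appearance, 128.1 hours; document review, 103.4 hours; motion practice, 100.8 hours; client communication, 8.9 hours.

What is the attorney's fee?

$151,915.25

Client communication: 8.9 × $170 = $1,513.00
Motion practice: 100.8 × $440 = $44,352.00
Document review: 103.4 × $155 = $16,027.00
Administrative: 8.0 × $180 = $1,440.00
Court appearance: 128.1 × $675 = $86,467.50
Subtotal: $1,513.00 + $44,352.00 + $16,027.00 + $1,440.00 + $86,467.50 = $149,799.50
Travel: 27.3 × ($155 ÷ 2) = 27.3 × $77.50 = $2,115.75
Total: $149,799.50 + $2,115.75 = $151,915.25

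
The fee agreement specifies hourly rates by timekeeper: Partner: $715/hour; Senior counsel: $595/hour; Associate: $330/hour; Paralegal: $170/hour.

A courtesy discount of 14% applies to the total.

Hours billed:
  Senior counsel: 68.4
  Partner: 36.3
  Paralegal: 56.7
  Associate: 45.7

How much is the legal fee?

$78,580.35

Partner: 36.3 × $715 = $25,954.50
Senior counsel: 68.4 × $595 = $40,698.00
Associate: 45.7 × $330 = $15,081.00
Paralegal: 56.7 × $170 = $9,639.00
Subtotal: $91,372.50
Less 14% discount: −$12,792.15
Total: $91,372.50 − $12,792.15 = $78,580.35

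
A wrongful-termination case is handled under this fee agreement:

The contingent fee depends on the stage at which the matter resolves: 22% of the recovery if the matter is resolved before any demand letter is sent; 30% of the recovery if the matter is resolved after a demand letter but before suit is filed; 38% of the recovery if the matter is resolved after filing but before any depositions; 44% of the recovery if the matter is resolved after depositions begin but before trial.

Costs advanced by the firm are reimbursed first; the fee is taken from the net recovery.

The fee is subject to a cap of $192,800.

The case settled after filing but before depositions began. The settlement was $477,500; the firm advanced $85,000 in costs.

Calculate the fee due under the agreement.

$149,150.00

Fee base (net of costs): $477,500 − $85,000 = $392,500
The matter settled after filing but before depositions began, so the 38% rate applies.
$392,500 × 38% = $149,150.00
$149,150.00 is under the $192,800 cap.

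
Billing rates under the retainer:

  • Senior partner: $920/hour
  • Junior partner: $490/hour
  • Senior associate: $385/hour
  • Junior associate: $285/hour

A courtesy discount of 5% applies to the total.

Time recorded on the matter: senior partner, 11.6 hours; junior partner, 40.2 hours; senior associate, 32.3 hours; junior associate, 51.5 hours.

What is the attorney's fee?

Senior partner: 11.6 × $920 = $10,672.00
Junior partner: 40.2 × $490 = $19,698.00
Senior associate: 32.3 × $385 = $12,435.50
Junior associate: 51.5 × $285 = $14,677.50
Subtotal: $57,483.00
Less 5% discount: −$2,874.15
Total: $57,483.00 − $2,874.15 = $54,608.85

$54,608.85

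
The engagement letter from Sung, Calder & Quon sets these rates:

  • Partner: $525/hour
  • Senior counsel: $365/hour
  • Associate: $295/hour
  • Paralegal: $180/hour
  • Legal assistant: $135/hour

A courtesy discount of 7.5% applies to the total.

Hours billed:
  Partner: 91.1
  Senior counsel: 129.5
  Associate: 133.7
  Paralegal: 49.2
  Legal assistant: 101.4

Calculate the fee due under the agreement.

$145,300.39

Partner: 91.1 × $525 = $47,827.50
Senior counsel: 129.5 × $365 = $47,267.50
Associate: 133.7 × $295 = $39,441.50
Paralegal: 49.2 × $180 = $8,856.00
Legal assistant: 101.4 × $135 = $13,689.00
Subtotal: $157,081.50
Less 7.5% discount: −$11,781.11
Total: $157,081.50 − $11,781.11 = $145,300.39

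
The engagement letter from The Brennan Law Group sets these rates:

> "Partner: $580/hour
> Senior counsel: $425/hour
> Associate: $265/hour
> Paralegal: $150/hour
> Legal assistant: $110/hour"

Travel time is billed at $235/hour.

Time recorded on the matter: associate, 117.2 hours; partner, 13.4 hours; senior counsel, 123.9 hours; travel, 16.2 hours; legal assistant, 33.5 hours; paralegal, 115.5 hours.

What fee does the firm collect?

Partner: 13.4 × $580 = $7,772.00
Senior counsel: 123.9 × $425 = $52,657.50
Associate: 117.2 × $265 = $31,058.00
Paralegal: 115.5 × $150 = $17,325.00
Legal assistant: 33.5 × $110 = $3,685.00
Subtotal: $7,772.00 + $52,657.50 + $31,058.00 + $17,325.00 + $3,685.00 = $112,497.50
Travel: 16.2 × $235 = $3,807.00
Total: $112,497.50 + $3,807.00 = $116,304.50

$116,304.50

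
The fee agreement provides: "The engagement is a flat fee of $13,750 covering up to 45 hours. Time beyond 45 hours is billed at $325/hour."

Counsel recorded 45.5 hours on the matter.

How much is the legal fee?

Flat fee: $13,750.00
Excess hours: 45.5 − 45 = 0.5
Overrun: 0.5 × $325 = $162.50
Total: $13,750.00 + $162.50 = $13,912.50

$13,912.50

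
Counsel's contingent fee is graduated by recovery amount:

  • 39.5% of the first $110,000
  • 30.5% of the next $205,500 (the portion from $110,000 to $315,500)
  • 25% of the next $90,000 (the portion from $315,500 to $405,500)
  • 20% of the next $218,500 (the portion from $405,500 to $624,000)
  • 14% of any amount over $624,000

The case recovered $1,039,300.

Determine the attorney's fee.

$230,469.50

First $110,000 at 39.5% = $43,450.00
Next $205,500 at 30.5% = $62,677.50
Next $90,000 at 25% = $22,500.00
Next $218,500 at 20% = $43,700.00
Remaining $415,300 at 14% = $58,142.00
Fee: $43,450.00 + $62,677.50 + $22,500.00 + $43,700.00 + $58,142.00 = $230,469.50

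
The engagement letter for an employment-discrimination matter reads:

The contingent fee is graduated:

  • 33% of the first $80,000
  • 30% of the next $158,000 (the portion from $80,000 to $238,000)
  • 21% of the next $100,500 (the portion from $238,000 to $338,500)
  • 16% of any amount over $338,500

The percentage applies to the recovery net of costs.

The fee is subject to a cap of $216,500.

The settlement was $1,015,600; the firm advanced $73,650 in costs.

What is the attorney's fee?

$191,457.00

Fee base (net of costs): $1,015,600 − $73,650 = $941,950
First $80,000 at 33% = $26,400.00
Next $158,000 at 30% = $47,400.00
Next $100,500 at 21% = $21,105.00
Remaining $603,450 at 16% = $96,552.00
Fee: $26,400.00 + $47,400.00 + $21,105.00 + $96,552.00 = $191,457.00
$191,457.00 is under the $216,500 cap.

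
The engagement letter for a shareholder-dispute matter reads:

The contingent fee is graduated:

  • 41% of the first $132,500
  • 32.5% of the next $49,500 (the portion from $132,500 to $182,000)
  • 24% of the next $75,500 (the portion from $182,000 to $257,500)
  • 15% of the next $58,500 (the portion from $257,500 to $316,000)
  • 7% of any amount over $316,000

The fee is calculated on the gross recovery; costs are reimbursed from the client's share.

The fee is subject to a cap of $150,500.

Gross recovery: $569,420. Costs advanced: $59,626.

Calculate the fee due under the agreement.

$115,046.90

Fee base is the gross recovery, $569,420; costs are reimbursed separately.
First $132,500 at 41% = $54,325.00
Next $49,500 at 32.5% = $16,087.50
Next $75,500 at 24% = $18,120.00
Next $58,500 at 15% = $8,775.00
Remaining $253,420 at 7% = $17,739.40
Fee: $54,325.00 + $16,087.50 + $18,120.00 + $8,775.00 + $17,739.40 = $115,046.90
$115,046.90 is under the $150,500 cap.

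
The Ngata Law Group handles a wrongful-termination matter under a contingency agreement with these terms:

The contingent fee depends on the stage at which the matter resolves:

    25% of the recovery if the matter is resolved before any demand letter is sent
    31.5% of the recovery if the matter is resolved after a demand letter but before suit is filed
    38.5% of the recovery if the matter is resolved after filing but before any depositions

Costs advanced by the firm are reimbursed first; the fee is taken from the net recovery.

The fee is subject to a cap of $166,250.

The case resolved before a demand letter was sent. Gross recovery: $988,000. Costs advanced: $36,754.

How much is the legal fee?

$166,250.00

Fee base (net of costs): $988,000 − $36,754 = $951,246
The matter resolved before a demand letter was sent, so the 25% rate applies.
$951,246 × 25% = $237,811.50
$237,811.50 exceeds the $166,250 cap, so the fee is capped at $166,250.00.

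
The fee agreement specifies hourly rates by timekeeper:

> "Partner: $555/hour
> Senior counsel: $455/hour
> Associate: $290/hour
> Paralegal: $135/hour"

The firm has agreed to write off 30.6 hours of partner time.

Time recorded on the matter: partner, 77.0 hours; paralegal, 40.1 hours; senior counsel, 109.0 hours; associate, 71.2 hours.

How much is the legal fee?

Partner: 77.0 × $555 = $42,735.00
Senior counsel: 109.0 × $455 = $49,595.00
Associate: 71.2 × $290 = $20,648.00
Paralegal: 40.1 × $135 = $5,413.50
Subtotal: $118,391.50
Write-off: 30.6 × $555 = $16,983.00
Total: $118,391.50 − $16,983.00 = $101,408.50

$101,408.50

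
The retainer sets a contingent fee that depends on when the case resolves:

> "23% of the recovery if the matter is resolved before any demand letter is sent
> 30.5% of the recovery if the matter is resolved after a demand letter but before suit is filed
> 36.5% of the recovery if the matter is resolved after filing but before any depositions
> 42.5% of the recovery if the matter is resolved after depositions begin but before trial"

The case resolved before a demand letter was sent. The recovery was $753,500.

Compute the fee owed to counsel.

The matter resolved before a demand letter was sent, so the 23% rate applies.
$753,500 × 23% = $173,305.00

$173,305.00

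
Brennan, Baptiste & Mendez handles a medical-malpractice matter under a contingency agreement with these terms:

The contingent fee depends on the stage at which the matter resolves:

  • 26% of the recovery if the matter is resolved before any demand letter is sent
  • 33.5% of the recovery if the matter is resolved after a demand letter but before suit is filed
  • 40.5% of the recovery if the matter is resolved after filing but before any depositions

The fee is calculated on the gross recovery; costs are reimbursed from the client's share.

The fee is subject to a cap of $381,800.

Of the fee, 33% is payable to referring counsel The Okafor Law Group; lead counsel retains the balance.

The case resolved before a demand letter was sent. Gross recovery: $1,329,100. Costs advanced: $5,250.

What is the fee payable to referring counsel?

$114,036.78

Fee base is the gross recovery, $1,329,100; costs are reimbursed separately.
The matter resolved before a demand letter was sent, so the 26% rate applies.
$1,329,100 × 26% = $345,566.00
$345,566.00 is under the $381,800 cap.
Referral share: 33% of $345,566.00 = $114,036.78; lead counsel retains $345,566.00 − $114,036.78 = $231,529.22.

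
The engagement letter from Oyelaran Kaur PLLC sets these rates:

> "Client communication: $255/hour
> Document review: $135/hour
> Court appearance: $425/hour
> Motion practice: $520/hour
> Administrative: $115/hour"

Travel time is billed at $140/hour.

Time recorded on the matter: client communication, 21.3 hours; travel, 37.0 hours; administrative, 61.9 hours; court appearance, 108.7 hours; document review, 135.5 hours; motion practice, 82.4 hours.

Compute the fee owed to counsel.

Client communication: 21.3 × $255 = $5,431.50
Document review: 135.5 × $135 = $18,292.50
Court appearance: 108.7 × $425 = $46,197.50
Motion practice: 82.4 × $520 = $42,848.00
Administrative: 61.9 × $115 = $7,118.50
Subtotal: $5,431.50 + $18,292.50 + $46,197.50 + $42,848.00 + $7,118.50 = $119,888.00
Travel: 37.0 × $140 = $5,180.00
Total: $119,888.00 + $5,180.00 = $125,068.00

$125,068.00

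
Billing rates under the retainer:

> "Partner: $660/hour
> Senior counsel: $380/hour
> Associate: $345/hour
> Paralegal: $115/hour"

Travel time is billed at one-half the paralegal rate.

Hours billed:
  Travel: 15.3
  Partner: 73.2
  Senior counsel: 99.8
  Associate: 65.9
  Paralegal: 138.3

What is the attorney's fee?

$125,755.75

Partner: 73.2 × $660 = $48,312.00
Senior counsel: 99.8 × $380 = $37,924.00
Associate: 65.9 × $345 = $22,735.50
Paralegal: 138.3 × $115 = $15,904.50
Subtotal: $48,312.00 + $37,924.00 + $22,735.50 + $15,904.50 = $124,876.00
Travel: 15.3 × ($115 ÷ 2) = 15.3 × $57.50 = $879.75
Total: $124,876.00 + $879.75 = $125,755.75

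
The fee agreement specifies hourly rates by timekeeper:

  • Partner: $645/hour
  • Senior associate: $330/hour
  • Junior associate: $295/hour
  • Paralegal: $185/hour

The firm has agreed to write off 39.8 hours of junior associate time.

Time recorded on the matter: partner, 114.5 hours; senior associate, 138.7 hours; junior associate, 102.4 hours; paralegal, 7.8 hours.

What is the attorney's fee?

Partner: 114.5 × $645 = $73,852.50
Senior associate: 138.7 × $330 = $45,771.00
Junior associate: 102.4 × $295 = $30,208.00
Paralegal: 7.8 × $185 = $1,443.00
Subtotal: $151,274.50
Write-off: 39.8 × $295 = $11,741.00
Total: $151,274.50 − $11,741.00 = $139,533.50

$139,533.50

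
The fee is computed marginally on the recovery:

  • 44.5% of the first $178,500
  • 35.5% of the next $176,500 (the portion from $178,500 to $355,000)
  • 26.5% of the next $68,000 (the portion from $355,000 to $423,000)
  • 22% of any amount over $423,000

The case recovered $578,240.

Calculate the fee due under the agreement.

First $178,500 at 44.5% = $79,432.50
Next $176,500 at 35.5% = $62,657.50
Next $68,000 at 26.5% = $18,020.00
Remaining $155,240 at 22% = $34,152.80
Fee: $79,432.50 + $62,657.50 + $18,020.00 + $34,152.80 = $194,262.80

$194,262.80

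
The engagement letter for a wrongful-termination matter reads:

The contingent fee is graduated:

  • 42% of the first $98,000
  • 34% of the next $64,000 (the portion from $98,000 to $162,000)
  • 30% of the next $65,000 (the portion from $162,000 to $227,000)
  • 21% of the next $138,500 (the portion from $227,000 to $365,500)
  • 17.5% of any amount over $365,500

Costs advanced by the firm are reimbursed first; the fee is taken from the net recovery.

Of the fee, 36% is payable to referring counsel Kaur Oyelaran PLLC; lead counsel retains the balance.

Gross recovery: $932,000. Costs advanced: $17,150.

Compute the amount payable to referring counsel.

$74,750.85

Fee base (net of costs): $932,000 − $17,150 = $914,850
First $98,000 at 42% = $41,160.00
Next $64,000 at 34% = $21,760.00
Next $65,000 at 30% = $19,500.00
Next $138,500 at 21% = $29,085.00
Remaining $549,350 at 17.5% = $96,136.25
Fee: $41,160.00 + $21,760.00 + $19,500.00 + $29,085.00 + $96,136.25 = $207,641.25
Referral share: 36% of $207,641.25 = $74,750.85; lead counsel retains $207,641.25 − $74,750.85 = $132,890.40.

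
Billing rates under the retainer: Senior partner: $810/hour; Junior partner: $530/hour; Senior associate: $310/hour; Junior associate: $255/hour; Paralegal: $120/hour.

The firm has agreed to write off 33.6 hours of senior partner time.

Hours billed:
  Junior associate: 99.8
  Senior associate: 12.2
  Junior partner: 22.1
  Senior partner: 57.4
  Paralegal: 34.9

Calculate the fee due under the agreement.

$64,410.00

Senior partner: 57.4 × $810 = $46,494.00
Junior partner: 22.1 × $530 = $11,713.00
Senior associate: 12.2 × $310 = $3,782.00
Junior associate: 99.8 × $255 = $25,449.00
Paralegal: 34.9 × $120 = $4,188.00
Subtotal: $91,626.00
Write-off: 33.6 × $810 = $27,216.00
Total: $91,626.00 − $27,216.00 = $64,410.00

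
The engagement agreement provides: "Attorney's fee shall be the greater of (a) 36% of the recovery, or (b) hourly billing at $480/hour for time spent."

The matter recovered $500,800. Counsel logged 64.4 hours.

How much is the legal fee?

$180,288.00

(a) 36% of $500,800 = $180,288.00
(b) 64.4 × $480 = $30,912.00
The greater is (a): $180,288.00.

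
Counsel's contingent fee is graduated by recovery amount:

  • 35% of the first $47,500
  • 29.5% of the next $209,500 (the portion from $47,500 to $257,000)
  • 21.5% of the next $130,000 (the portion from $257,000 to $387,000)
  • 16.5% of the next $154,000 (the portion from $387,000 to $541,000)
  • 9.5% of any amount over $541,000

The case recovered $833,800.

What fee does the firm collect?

$159,603.50

First $47,500 at 35% = $16,625.00
Next $209,500 at 29.5% = $61,802.50
Next $130,000 at 21.5% = $27,950.00
Next $154,000 at 16.5% = $25,410.00
Remaining $292,800 at 9.5% = $27,816.00
Fee: $16,625.00 + $61,802.50 + $27,950.00 + $25,410.00 + $27,816.00 = $159,603.50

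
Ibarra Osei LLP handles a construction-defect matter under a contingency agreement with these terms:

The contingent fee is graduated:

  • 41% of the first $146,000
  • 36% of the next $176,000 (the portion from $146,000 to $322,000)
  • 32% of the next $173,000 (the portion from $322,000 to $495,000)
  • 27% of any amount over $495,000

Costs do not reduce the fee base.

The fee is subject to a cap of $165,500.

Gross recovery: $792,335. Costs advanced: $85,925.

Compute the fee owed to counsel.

Fee base is the gross recovery, $792,335; costs are reimbursed separately.
First $146,000 at 41% = $59,860.00
Next $176,000 at 36% = $63,360.00
Next $173,000 at 32% = $55,360.00
Remaining $297,335 at 27% = $80,280.45
Fee: $59,860.00 + $63,360.00 + $55,360.00 + $80,280.45 = $258,860.45
$258,860.45 exceeds the $165,500 cap, so the fee is capped at $165,500.00.

$165,500.00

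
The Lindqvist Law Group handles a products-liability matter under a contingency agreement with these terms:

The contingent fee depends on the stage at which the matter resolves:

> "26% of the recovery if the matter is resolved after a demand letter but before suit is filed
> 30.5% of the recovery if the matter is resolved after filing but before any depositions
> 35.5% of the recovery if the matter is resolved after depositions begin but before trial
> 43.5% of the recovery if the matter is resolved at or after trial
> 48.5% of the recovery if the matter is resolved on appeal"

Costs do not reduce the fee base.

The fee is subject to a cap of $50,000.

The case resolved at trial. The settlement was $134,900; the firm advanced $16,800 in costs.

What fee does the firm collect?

Fee base is the gross recovery, $134,900; costs are reimbursed separately.
The matter resolved at trial, so the 43.5% rate applies.
$134,900 × 43.5% = $58,681.50
$58,681.50 exceeds the $50,000 cap, so the fee is capped at $50,000.00.

$50,000.00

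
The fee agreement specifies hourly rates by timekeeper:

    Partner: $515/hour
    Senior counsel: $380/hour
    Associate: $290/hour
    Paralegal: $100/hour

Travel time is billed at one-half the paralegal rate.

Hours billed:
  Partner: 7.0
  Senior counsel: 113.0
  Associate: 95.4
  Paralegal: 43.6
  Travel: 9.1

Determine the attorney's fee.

$79,026.00

Partner: 7.0 × $515 = $3,605.00
Senior counsel: 113.0 × $380 = $42,940.00
Associate: 95.4 × $290 = $27,666.00
Paralegal: 43.6 × $100 = $4,360.00
Subtotal: $3,605.00 + $42,940.00 + $27,666.00 + $4,360.00 = $78,571.00
Travel: 9.1 × ($100 ÷ 2) = 9.1 × $50.00 = $455.00
Total: $78,571.00 + $455.00 = $79,026.00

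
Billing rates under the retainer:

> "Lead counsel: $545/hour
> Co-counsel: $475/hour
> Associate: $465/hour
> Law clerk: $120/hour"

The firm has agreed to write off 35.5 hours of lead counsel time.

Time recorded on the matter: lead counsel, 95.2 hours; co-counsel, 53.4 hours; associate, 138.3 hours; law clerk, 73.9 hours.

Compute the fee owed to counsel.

Lead counsel: 95.2 × $545 = $51,884.00
Co-counsel: 53.4 × $475 = $25,365.00
Associate: 138.3 × $465 = $64,309.50
Law clerk: 73.9 × $120 = $8,868.00
Subtotal: $150,426.50
Write-off: 35.5 × $545 = $19,347.50
Total: $150,426.50 − $19,347.50 = $131,079.00

$131,079.00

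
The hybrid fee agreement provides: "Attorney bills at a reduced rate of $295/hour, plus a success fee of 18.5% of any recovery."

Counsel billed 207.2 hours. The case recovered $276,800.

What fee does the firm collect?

$112,332.00

Hourly: 207.2 × $295 = $61,124.00
Success fee: 18.5% of $276,800 = $51,208.00
Total: $61,124.00 + $51,208.00 = $112,332.00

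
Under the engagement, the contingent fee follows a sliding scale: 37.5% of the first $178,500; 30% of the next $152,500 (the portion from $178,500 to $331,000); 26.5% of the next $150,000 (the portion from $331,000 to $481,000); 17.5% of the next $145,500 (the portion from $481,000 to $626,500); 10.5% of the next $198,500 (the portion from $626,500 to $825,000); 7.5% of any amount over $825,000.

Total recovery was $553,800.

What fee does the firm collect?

$165,177.50

First $178,500 at 37.5% = $66,937.50
Next $152,500 at 30% = $45,750.00
Next $150,000 at 26.5% = $39,750.00
Remaining $72,800 at 17.5% = $12,740.00
Fee: $66,937.50 + $45,750.00 + $39,750.00 + $12,740.00 = $165,177.50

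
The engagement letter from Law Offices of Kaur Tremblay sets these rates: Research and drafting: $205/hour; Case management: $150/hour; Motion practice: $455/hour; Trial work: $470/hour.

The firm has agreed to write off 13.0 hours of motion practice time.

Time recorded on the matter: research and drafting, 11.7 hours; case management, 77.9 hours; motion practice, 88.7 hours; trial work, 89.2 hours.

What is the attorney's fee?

$90,451.00

Research and drafting: 11.7 × $205 = $2,398.50
Case management: 77.9 × $150 = $11,685.00
Motion practice: 88.7 × $455 = $40,358.50
Trial work: 89.2 × $470 = $41,924.00
Subtotal: $96,366.00
Write-off: 13.0 × $455 = $5,915.00
Total: $96,366.00 − $5,915.00 = $90,451.00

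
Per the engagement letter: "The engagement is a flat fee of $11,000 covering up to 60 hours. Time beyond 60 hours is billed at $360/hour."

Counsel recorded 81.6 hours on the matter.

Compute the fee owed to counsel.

Flat fee: $11,000.00
Excess hours: 81.6 − 60 = 21.6
Overrun: 21.6 × $360 = $7,776.00
Total: $11,000.00 + $7,776.00 = $18,776.00

$18,776.00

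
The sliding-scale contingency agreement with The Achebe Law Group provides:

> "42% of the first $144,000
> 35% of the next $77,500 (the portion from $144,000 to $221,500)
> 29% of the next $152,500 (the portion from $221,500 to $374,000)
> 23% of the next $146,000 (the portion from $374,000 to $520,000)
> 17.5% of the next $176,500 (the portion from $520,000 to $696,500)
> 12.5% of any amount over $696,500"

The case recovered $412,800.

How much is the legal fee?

$140,754.00

First $144,000 at 42% = $60,480.00
Next $77,500 at 35% = $27,125.00
Next $152,500 at 29% = $44,225.00
Remaining $38,800 at 23% = $8,924.00
Fee: $60,480.00 + $27,125.00 + $44,225.00 + $8,924.00 = $140,754.00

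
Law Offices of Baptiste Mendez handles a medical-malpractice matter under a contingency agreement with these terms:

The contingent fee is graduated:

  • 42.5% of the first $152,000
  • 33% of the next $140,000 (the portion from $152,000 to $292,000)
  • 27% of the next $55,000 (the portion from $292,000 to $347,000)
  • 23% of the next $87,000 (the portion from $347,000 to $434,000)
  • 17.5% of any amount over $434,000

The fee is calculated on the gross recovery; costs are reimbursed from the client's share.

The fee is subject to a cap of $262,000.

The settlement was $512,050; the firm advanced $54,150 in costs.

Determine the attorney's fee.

$159,318.75

Fee base is the gross recovery, $512,050; costs are reimbursed separately.
First $152,000 at 42.5% = $64,600.00
Next $140,000 at 33% = $46,200.00
Next $55,000 at 27% = $14,850.00
Next $87,000 at 23% = $20,010.00
Remaining $78,050 at 17.5% = $13,658.75
Fee: $64,600.00 + $46,200.00 + $14,850.00 + $20,010.00 + $13,658.75 = $159,318.75
$159,318.75 is under the $262,000 cap.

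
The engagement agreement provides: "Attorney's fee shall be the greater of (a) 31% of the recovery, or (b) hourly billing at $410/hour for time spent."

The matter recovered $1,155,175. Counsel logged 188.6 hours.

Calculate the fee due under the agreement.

(a) 31% of $1,155,175 = $358,104.25
(b) 188.6 × $410 = $77,326.00
The greater is (a): $358,104.25.

$358,104.25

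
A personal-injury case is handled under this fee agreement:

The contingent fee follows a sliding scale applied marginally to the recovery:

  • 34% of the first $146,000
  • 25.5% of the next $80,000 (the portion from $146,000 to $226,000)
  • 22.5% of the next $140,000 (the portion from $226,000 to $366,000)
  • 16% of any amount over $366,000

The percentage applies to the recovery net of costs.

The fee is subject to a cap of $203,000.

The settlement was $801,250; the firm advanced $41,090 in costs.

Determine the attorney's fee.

Fee base (net of costs): $801,250 − $41,090 = $760,160
First $146,000 at 34% = $49,640.00
Next $80,000 at 25.5% = $20,400.00
Next $140,000 at 22.5% = $31,500.00
Remaining $394,160 at 16% = $63,065.60
Fee: $49,640.00 + $20,400.00 + $31,500.00 + $63,065.60 = $164,605.60
$164,605.60 is under the $203,000 cap.

$164,605.60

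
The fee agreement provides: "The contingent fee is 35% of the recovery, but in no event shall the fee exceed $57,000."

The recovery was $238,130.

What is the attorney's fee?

$57,000.00

35% of $238,130 = $83,345.50
That exceeds the $57,000 cap, so the fee is capped at $57,000.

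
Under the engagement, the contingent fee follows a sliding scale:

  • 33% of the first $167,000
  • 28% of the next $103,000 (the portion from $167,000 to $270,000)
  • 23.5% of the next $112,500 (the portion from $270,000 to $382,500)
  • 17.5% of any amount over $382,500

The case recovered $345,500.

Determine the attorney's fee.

$101,692.50

First $167,000 at 33% = $55,110.00
Next $103,000 at 28% = $28,840.00
Remaining $75,500 at 23.5% = $17,742.50
Fee: $55,110.00 + $28,840.00 + $17,742.50 = $101,692.50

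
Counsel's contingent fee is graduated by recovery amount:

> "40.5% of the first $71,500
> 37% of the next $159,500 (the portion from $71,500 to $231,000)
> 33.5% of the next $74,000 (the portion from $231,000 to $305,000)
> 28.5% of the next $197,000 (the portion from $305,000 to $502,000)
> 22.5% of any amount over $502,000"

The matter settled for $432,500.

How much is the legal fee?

First $71,500 at 40.5% = $28,957.50
Next $159,500 at 37% = $59,015.00
Next $74,000 at 33.5% = $24,790.00
Remaining $127,500 at 28.5% = $36,337.50
Fee: $28,957.50 + $59,015.00 + $24,790.00 + $36,337.50 = $149,100.00

$149,100.00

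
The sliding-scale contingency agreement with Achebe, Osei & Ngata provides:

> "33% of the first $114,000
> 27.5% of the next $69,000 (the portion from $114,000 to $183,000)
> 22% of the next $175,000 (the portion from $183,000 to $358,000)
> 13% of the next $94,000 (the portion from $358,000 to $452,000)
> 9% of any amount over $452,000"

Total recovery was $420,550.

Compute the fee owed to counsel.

First $114,000 at 33% = $37,620.00
Next $69,000 at 27.5% = $18,975.00
Next $175,000 at 22% = $38,500.00
Remaining $62,550 at 13% = $8,131.50
Fee: $37,620.00 + $18,975.00 + $38,500.00 + $8,131.50 = $103,226.50

$103,226.50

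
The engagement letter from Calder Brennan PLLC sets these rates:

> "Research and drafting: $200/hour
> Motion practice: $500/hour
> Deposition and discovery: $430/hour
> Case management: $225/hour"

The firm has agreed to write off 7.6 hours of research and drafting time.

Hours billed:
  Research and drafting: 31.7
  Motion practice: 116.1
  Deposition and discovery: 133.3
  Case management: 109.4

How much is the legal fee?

$144,804.00

Research and drafting: 31.7 × $200 = $6,340.00
Motion practice: 116.1 × $500 = $58,050.00
Deposition and discovery: 133.3 × $430 = $57,319.00
Case management: 109.4 × $225 = $24,615.00
Subtotal: $146,324.00
Write-off: 7.6 × $200 = $1,520.00
Total: $146,324.00 − $1,520.00 = $144,804.00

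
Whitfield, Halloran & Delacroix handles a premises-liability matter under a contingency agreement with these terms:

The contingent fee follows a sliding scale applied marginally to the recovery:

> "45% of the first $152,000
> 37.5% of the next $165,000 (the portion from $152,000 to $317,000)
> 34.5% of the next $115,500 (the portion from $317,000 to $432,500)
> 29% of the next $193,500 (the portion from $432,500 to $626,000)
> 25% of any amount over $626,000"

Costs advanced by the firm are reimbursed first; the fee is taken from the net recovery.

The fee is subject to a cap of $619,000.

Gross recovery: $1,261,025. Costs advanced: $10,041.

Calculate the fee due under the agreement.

$382,483.50

Fee base (net of costs): $1,261,025 − $10,041 = $1,250,984
First $152,000 at 45% = $68,400.00
Next $165,000 at 37.5% = $61,875.00
Next $115,500 at 34.5% = $39,847.50
Next $193,500 at 29% = $56,115.00
Remaining $624,984 at 25% = $156,246.00
Fee: $68,400.00 + $61,875.00 + $39,847.50 + $56,115.00 + $156,246.00 = $382,483.50
$382,483.50 is under the $619,000 cap.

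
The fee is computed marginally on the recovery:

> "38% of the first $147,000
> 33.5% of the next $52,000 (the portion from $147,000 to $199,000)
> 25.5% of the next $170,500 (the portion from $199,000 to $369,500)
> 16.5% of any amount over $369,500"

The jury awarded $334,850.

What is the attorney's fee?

First $147,000 at 38% = $55,860.00
Next $52,000 at 33.5% = $17,420.00
Remaining $135,850 at 25.5% = $34,641.75
Fee: $55,860.00 + $17,420.00 + $34,641.75 = $107,921.75

$107,921.75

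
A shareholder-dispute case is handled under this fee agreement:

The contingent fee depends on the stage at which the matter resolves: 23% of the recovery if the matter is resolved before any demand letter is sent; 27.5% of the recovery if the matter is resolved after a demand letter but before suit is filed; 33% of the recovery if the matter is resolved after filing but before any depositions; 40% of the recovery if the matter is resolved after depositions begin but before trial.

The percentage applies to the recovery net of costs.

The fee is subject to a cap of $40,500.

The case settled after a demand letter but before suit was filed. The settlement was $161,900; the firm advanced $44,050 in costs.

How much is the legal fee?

Fee base (net of costs): $161,900 − $44,050 = $117,850
The matter settled after a demand letter but before suit was filed, so the 27.5% rate applies.
$117,850 × 27.5% = $32,408.75
$32,408.75 is under the $40,500 cap.

$32,408.75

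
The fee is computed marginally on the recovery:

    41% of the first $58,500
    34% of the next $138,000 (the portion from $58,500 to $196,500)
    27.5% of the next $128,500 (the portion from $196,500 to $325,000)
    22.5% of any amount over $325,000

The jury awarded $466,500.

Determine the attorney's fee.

First $58,500 at 41% = $23,985.00
Next $138,000 at 34% = $46,920.00
Next $128,500 at 27.5% = $35,337.50
Remaining $141,500 at 22.5% = $31,837.50
Fee: $23,985.00 + $46,920.00 + $35,337.50 + $31,837.50 = $138,080.00

$138,080.00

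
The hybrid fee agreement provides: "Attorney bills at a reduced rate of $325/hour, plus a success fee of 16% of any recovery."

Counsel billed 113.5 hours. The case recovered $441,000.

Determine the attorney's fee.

$107,447.50

Hourly: 113.5 × $325 = $36,887.50
Success fee: 16% of $441,000 = $70,560.00
Total: $36,887.50 + $70,560.00 = $107,447.50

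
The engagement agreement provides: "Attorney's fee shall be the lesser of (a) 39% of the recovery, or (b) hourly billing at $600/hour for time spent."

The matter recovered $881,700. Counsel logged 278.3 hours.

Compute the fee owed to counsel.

(a) 39% of $881,700 = $343,863.00
(b) 278.3 × $600 = $166,980.00
The lesser is (b): $166,980.00.

$166,980.00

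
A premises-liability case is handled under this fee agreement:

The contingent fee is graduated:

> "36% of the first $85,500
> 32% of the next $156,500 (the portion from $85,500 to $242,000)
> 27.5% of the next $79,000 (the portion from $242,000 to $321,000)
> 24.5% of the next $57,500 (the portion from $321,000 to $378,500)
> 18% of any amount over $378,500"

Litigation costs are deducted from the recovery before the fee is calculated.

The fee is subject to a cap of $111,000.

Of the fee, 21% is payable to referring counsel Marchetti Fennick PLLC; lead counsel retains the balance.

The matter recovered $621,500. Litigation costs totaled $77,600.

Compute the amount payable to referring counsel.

$23,310.00

Fee base (net of costs): $621,500 − $77,600 = $543,900
First $85,500 at 36% = $30,780.00
Next $156,500 at 32% = $50,080.00
Next $79,000 at 27.5% = $21,725.00
Next $57,500 at 24.5% = $14,087.50
Remaining $165,400 at 18% = $29,772.00
Fee: $30,780.00 + $50,080.00 + $21,725.00 + $14,087.50 + $29,772.00 = $146,444.50
$146,444.50 exceeds the $111,000 cap, so the fee is capped at $111,000.00.
Referral share: 21% of $111,000.00 = $23,310.00; lead counsel retains $111,000.00 − $23,310.00 = $87,690.00.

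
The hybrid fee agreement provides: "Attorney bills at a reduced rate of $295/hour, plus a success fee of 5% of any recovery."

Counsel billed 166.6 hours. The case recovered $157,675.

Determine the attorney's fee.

Hourly: 166.6 × $295 = $49,147.00
Success fee: 5% of $157,675 = $7,883.75
Total: $49,147.00 + $7,883.75 = $57,030.75

$57,030.75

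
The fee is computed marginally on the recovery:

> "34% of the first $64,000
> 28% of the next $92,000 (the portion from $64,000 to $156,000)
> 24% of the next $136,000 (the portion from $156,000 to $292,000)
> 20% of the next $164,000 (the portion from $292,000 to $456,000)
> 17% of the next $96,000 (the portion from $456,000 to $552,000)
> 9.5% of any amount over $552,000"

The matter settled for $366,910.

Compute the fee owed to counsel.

$95,142.00

First $64,000 at 34% = $21,760.00
Next $92,000 at 28% = $25,760.00
Next $136,000 at 24% = $32,640.00
Remaining $74,910 at 20% = $14,982.00
Fee: $21,760.00 + $25,760.00 + $32,640.00 + $14,982.00 = $95,142.00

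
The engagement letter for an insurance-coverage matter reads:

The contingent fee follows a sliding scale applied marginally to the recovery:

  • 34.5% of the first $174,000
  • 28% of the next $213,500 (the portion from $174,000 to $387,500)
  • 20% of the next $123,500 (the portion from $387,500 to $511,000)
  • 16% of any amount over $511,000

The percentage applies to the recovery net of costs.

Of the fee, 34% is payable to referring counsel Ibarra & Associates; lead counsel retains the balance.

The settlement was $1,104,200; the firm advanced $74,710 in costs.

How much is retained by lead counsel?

$150,129.14

Fee base (net of costs): $1,104,200 − $74,710 = $1,029,490
First $174,000 at 34.5% = $60,030.00
Next $213,500 at 28% = $59,780.00
Next $123,500 at 20% = $24,700.00
Remaining $518,490 at 16% = $82,958.40
Fee: $60,030.00 + $59,780.00 + $24,700.00 + $82,958.40 = $227,468.40
Referral share: 34% of $227,468.40 = $77,339.26; lead counsel retains $227,468.40 − $77,339.26 = $150,129.14.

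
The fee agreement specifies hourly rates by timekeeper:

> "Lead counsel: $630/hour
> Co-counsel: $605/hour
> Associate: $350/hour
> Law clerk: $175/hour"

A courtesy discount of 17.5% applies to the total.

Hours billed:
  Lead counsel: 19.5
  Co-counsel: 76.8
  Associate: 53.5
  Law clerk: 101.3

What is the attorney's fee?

Lead counsel: 19.5 × $630 = $12,285.00
Co-counsel: 76.8 × $605 = $46,464.00
Associate: 53.5 × $350 = $18,725.00
Law clerk: 101.3 × $175 = $17,727.50
Subtotal: $95,201.50
Less 17.5% discount: −$16,660.26
Total: $95,201.50 − $16,660.26 = $78,541.24

$78,541.24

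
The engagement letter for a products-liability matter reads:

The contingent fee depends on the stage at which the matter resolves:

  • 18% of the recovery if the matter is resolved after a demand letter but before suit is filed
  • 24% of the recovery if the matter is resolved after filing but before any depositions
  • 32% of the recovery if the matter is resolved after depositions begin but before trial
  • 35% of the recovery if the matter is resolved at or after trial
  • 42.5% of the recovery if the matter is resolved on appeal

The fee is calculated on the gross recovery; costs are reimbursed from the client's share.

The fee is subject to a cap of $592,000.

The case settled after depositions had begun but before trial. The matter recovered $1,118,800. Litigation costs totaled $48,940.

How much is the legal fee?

Fee base is the gross recovery, $1,118,800; costs are reimbursed separately.
The matter settled after depositions had begun but before trial, so the 32% rate applies.
$1,118,800 × 32% = $358,016.00
$358,016.00 is under the $592,000 cap.

$358,016.00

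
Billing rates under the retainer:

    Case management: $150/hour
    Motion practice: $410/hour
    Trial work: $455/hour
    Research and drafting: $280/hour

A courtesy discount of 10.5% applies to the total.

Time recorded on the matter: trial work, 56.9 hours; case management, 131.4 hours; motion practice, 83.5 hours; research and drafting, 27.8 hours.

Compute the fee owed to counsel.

Case management: 131.4 × $150 = $19,710.00
Motion practice: 83.5 × $410 = $34,235.00
Trial work: 56.9 × $455 = $25,889.50
Research and drafting: 27.8 × $280 = $7,784.00
Subtotal: $87,618.50
Less 10.5% discount: −$9,199.94
Total: $87,618.50 − $9,199.94 = $78,418.56

$78,418.56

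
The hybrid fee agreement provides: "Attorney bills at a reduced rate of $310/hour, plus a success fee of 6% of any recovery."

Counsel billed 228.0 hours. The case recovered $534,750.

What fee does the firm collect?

$102,765.00

Hourly: 228.0 × $310 = $70,680.00
Success fee: 6% of $534,750 = $32,085.00
Total: $70,680.00 + $32,085.00 = $102,765.00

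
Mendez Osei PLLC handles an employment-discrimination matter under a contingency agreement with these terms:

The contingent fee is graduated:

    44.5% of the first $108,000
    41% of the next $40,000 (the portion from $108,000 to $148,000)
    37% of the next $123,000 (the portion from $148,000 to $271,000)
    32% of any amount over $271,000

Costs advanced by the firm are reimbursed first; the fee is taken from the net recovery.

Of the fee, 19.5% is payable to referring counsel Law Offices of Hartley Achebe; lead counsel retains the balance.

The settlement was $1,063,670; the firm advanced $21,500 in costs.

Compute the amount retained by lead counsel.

Fee base (net of costs): $1,063,670 − $21,500 = $1,042,170
First $108,000 at 44.5% = $48,060.00
Next $40,000 at 41% = $16,400.00
Next $123,000 at 37% = $45,510.00
Remaining $771,170 at 32% = $246,774.40
Fee: $48,060.00 + $16,400.00 + $45,510.00 + $246,774.40 = $356,744.40
Referral share: 19.5% of $356,744.40 = $69,565.16; lead counsel retains $356,744.40 − $69,565.16 = $287,179.24.

$287,179.24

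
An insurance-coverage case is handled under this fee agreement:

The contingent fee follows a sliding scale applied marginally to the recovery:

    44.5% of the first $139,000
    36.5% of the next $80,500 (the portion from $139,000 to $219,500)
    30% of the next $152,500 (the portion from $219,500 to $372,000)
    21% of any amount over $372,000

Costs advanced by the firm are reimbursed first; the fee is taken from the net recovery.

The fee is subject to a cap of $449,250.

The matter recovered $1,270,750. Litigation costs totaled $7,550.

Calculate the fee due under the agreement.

$324,139.50

Fee base (net of costs): $1,270,750 − $7,550 = $1,263,200
First $139,000 at 44.5% = $61,855.00
Next $80,500 at 36.5% = $29,382.50
Next $152,500 at 30% = $45,750.00
Remaining $891,200 at 21% = $187,152.00
Fee: $61,855.00 + $29,382.50 + $45,750.00 + $187,152.00 = $324,139.50
$324,139.50 is under the $449,250 cap.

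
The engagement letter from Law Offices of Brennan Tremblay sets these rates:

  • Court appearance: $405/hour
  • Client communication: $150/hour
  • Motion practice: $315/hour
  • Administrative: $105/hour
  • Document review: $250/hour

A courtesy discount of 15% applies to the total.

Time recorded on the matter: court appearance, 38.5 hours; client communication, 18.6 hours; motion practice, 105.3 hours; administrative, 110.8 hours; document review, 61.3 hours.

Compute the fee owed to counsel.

Court appearance: 38.5 × $405 = $15,592.50
Client communication: 18.6 × $150 = $2,790.00
Motion practice: 105.3 × $315 = $33,169.50
Administrative: 110.8 × $105 = $11,634.00
Document review: 61.3 × $250 = $15,325.00
Subtotal: $78,511.00
Less 15% discount: −$11,776.65
Total: $78,511.00 − $11,776.65 = $66,734.35

$66,734.35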